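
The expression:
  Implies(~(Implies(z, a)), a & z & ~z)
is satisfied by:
  {a: True, z: False}
  {z: False, a: False}
  {z: True, a: True}


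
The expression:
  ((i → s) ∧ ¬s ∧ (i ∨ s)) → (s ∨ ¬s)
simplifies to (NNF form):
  True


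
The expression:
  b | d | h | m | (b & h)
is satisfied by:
  {b: True, d: True, m: True, h: True}
  {b: True, d: True, m: True, h: False}
  {b: True, d: True, h: True, m: False}
  {b: True, d: True, h: False, m: False}
  {b: True, m: True, h: True, d: False}
  {b: True, m: True, h: False, d: False}
  {b: True, m: False, h: True, d: False}
  {b: True, m: False, h: False, d: False}
  {d: True, m: True, h: True, b: False}
  {d: True, m: True, h: False, b: False}
  {d: True, h: True, m: False, b: False}
  {d: True, h: False, m: False, b: False}
  {m: True, h: True, d: False, b: False}
  {m: True, d: False, h: False, b: False}
  {h: True, d: False, m: False, b: False}


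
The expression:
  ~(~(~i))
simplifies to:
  ~i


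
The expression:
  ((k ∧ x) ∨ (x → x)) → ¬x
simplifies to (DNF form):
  ¬x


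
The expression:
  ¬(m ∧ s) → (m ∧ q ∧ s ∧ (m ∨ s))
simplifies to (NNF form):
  m ∧ s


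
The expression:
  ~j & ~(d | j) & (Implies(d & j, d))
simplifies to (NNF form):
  ~d & ~j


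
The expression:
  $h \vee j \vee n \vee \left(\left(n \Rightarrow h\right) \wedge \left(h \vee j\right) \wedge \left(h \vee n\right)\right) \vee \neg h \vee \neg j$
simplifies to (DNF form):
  $\text{True}$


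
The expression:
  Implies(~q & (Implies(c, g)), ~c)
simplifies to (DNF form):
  q | ~c | ~g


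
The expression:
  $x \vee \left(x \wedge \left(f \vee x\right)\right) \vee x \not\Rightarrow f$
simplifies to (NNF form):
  $x$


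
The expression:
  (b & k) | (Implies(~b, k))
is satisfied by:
  {b: True, k: True}
  {b: True, k: False}
  {k: True, b: False}


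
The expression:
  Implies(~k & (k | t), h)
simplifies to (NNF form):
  h | k | ~t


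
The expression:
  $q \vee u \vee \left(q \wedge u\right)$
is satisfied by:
  {q: True, u: True}
  {q: True, u: False}
  {u: True, q: False}


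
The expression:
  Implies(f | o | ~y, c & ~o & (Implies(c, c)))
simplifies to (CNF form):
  ~o & (c | y) & (c | ~f)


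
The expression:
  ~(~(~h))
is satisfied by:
  {h: False}


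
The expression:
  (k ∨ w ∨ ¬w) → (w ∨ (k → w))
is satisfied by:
  {w: True, k: False}
  {k: False, w: False}
  {k: True, w: True}


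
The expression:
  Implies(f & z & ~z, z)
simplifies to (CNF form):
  True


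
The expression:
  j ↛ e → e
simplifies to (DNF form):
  e ∨ ¬j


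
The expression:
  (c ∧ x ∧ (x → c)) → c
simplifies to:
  True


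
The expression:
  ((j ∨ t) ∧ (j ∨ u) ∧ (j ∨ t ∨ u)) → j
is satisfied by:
  {j: True, u: False, t: False}
  {j: False, u: False, t: False}
  {t: True, j: True, u: False}
  {t: True, j: False, u: False}
  {u: True, j: True, t: False}
  {u: True, j: False, t: False}
  {u: True, t: True, j: True}


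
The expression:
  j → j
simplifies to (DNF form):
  True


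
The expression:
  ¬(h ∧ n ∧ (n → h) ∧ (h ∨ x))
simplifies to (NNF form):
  ¬h ∨ ¬n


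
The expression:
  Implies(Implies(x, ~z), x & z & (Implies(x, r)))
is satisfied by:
  {z: True, x: True}


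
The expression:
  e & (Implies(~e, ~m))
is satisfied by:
  {e: True}


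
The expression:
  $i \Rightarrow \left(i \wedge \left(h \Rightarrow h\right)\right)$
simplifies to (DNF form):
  $\text{True}$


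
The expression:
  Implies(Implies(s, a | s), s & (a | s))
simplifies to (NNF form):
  s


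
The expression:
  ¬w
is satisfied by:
  {w: False}


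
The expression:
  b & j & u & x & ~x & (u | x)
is never true.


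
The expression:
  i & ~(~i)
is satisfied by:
  {i: True}


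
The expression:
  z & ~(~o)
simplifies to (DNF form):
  o & z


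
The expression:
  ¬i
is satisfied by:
  {i: False}


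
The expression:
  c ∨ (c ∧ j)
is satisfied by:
  {c: True}


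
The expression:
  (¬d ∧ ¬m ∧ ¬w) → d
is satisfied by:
  {d: True, m: True, w: True}
  {d: True, m: True, w: False}
  {d: True, w: True, m: False}
  {d: True, w: False, m: False}
  {m: True, w: True, d: False}
  {m: True, w: False, d: False}
  {w: True, m: False, d: False}


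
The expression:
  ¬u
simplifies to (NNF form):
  ¬u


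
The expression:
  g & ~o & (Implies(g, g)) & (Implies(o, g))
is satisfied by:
  {g: True, o: False}


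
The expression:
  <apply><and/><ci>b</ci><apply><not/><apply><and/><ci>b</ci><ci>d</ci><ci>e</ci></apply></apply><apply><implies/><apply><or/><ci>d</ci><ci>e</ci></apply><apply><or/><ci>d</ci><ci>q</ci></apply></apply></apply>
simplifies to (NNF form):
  <apply><and/><ci>b</ci><apply><or/><ci>q</ci><apply><not/><ci>e</ci></apply></apply><apply><or/><apply><not/><ci>d</ci></apply><apply><not/><ci>e</ci></apply></apply></apply>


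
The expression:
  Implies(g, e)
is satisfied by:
  {e: True, g: False}
  {g: False, e: False}
  {g: True, e: True}


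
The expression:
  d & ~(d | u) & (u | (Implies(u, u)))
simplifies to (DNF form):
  False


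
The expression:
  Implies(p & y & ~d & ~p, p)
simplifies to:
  True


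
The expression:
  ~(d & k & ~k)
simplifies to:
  True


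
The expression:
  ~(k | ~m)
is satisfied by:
  {m: True, k: False}


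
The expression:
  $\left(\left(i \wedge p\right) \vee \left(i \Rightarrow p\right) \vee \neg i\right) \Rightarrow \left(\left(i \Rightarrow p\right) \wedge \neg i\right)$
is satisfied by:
  {p: False, i: False}
  {i: True, p: False}
  {p: True, i: False}


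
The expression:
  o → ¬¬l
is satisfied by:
  {l: True, o: False}
  {o: False, l: False}
  {o: True, l: True}


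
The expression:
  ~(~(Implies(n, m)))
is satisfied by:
  {m: True, n: False}
  {n: False, m: False}
  {n: True, m: True}


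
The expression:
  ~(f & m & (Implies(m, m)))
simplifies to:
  ~f | ~m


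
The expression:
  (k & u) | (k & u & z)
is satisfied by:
  {u: True, k: True}


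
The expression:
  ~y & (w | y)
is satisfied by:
  {w: True, y: False}


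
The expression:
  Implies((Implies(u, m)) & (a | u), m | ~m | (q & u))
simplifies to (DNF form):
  True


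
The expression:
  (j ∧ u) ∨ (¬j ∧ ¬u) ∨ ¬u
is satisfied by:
  {j: True, u: False}
  {u: False, j: False}
  {u: True, j: True}


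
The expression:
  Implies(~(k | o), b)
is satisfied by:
  {b: True, o: True, k: True}
  {b: True, o: True, k: False}
  {b: True, k: True, o: False}
  {b: True, k: False, o: False}
  {o: True, k: True, b: False}
  {o: True, k: False, b: False}
  {k: True, o: False, b: False}


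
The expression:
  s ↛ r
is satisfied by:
  {s: True, r: False}


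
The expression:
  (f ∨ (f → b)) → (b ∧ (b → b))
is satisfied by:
  {b: True}


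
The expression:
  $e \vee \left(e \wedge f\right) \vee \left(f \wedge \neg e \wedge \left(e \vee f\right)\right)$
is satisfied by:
  {e: True, f: True}
  {e: True, f: False}
  {f: True, e: False}


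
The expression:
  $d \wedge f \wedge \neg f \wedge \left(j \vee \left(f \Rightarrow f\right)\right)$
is never true.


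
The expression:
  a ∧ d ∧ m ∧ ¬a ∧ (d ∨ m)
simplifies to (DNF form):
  False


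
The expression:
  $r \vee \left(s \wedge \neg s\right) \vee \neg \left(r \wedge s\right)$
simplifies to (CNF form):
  $\text{True}$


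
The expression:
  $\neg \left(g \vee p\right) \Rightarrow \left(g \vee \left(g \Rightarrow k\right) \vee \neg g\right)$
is always true.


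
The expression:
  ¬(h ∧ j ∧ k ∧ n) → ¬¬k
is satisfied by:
  {k: True}


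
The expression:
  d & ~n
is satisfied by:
  {d: True, n: False}


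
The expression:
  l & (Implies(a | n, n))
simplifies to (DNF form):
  (l & n) | (l & ~a)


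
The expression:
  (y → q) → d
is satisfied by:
  {y: True, d: True, q: False}
  {d: True, q: False, y: False}
  {y: True, d: True, q: True}
  {d: True, q: True, y: False}
  {y: True, q: False, d: False}


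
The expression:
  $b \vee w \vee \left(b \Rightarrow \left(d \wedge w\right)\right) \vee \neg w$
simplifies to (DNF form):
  $\text{True}$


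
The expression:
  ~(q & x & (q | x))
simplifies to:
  ~q | ~x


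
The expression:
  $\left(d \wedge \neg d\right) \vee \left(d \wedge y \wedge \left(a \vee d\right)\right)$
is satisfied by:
  {d: True, y: True}


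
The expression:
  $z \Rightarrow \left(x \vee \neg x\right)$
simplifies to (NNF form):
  $\text{True}$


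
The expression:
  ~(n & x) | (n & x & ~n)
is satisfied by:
  {x: False, n: False}
  {n: True, x: False}
  {x: True, n: False}


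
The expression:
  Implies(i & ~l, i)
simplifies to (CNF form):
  True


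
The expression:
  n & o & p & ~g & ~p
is never true.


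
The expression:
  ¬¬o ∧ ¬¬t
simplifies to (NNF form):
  o ∧ t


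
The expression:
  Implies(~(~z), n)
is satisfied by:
  {n: True, z: False}
  {z: False, n: False}
  {z: True, n: True}


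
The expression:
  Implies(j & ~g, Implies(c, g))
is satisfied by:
  {g: True, c: False, j: False}
  {c: False, j: False, g: False}
  {j: True, g: True, c: False}
  {j: True, c: False, g: False}
  {g: True, c: True, j: False}
  {c: True, g: False, j: False}
  {j: True, c: True, g: True}


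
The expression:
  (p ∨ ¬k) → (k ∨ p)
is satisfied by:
  {k: True, p: True}
  {k: True, p: False}
  {p: True, k: False}


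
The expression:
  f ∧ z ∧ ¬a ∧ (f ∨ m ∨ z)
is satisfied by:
  {z: True, f: True, a: False}


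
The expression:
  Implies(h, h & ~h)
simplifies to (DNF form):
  ~h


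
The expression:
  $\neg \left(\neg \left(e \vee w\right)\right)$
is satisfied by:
  {e: True, w: True}
  {e: True, w: False}
  {w: True, e: False}


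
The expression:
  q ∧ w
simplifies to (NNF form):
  q ∧ w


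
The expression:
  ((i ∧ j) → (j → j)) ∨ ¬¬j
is always true.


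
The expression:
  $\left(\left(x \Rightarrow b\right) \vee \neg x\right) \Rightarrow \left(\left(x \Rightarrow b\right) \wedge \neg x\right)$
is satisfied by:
  {x: False, b: False}
  {b: True, x: False}
  {x: True, b: False}


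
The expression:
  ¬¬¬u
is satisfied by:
  {u: False}


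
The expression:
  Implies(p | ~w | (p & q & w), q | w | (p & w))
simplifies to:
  q | w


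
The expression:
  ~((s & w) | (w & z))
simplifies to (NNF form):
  ~w | (~s & ~z)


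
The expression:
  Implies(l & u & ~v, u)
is always true.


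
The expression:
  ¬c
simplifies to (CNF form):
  ¬c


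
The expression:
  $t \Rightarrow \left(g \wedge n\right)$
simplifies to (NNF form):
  $\left(g \wedge n\right) \vee \neg t$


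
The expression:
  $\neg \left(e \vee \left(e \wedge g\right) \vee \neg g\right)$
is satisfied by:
  {g: True, e: False}


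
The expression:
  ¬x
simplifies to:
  ¬x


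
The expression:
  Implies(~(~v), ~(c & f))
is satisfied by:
  {v: False, c: False, f: False}
  {f: True, v: False, c: False}
  {c: True, v: False, f: False}
  {f: True, c: True, v: False}
  {v: True, f: False, c: False}
  {f: True, v: True, c: False}
  {c: True, v: True, f: False}


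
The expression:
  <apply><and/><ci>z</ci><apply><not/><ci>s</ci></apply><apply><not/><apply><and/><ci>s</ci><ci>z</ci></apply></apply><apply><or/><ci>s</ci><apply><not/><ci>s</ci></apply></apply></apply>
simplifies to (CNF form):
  <apply><and/><ci>z</ci><apply><not/><ci>s</ci></apply></apply>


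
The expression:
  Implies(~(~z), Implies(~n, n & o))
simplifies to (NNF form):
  n | ~z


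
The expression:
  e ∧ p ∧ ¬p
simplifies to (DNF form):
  False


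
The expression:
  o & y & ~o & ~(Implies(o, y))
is never true.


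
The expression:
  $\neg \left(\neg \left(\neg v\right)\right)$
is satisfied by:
  {v: False}


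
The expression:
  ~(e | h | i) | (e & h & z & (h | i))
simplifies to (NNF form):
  (e | ~h) & (e | ~i) & (h | ~e) & (z | ~h)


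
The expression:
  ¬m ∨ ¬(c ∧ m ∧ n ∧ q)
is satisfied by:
  {m: False, q: False, n: False, c: False}
  {c: True, m: False, q: False, n: False}
  {n: True, m: False, q: False, c: False}
  {c: True, n: True, m: False, q: False}
  {q: True, c: False, m: False, n: False}
  {c: True, q: True, m: False, n: False}
  {n: True, q: True, c: False, m: False}
  {c: True, n: True, q: True, m: False}
  {m: True, n: False, q: False, c: False}
  {c: True, m: True, n: False, q: False}
  {n: True, m: True, c: False, q: False}
  {c: True, n: True, m: True, q: False}
  {q: True, m: True, n: False, c: False}
  {c: True, q: True, m: True, n: False}
  {n: True, q: True, m: True, c: False}


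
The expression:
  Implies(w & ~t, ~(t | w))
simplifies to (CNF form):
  t | ~w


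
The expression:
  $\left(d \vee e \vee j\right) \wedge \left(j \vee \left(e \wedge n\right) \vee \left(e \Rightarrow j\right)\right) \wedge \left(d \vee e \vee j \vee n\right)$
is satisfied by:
  {n: True, j: True, d: True, e: False}
  {n: True, j: True, d: False, e: False}
  {j: True, d: True, n: False, e: False}
  {j: True, n: False, d: False, e: False}
  {n: True, e: True, j: True, d: True}
  {n: True, e: True, j: True, d: False}
  {e: True, j: True, d: True, n: False}
  {e: True, j: True, n: False, d: False}
  {n: True, d: True, e: False, j: False}
  {d: True, e: False, j: False, n: False}
  {n: True, e: True, d: True, j: False}
  {n: True, e: True, d: False, j: False}


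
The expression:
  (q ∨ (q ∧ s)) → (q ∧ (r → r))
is always true.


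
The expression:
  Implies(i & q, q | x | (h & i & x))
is always true.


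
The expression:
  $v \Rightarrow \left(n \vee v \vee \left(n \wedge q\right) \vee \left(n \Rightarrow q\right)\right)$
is always true.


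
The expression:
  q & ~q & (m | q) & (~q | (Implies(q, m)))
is never true.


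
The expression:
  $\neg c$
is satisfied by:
  {c: False}


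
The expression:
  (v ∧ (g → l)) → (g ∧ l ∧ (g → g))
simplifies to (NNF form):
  g ∨ ¬v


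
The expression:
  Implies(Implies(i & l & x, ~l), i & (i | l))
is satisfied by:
  {i: True}


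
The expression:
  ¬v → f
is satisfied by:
  {v: True, f: True}
  {v: True, f: False}
  {f: True, v: False}


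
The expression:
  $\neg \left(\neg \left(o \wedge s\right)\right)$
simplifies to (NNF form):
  $o \wedge s$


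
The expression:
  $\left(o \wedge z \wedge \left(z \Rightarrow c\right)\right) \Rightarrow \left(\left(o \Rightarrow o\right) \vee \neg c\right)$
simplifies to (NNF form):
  $\text{True}$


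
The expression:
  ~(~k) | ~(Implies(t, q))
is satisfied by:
  {k: True, t: True, q: False}
  {k: True, t: False, q: False}
  {k: True, q: True, t: True}
  {k: True, q: True, t: False}
  {t: True, q: False, k: False}


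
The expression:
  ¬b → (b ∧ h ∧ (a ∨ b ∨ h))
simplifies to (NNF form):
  b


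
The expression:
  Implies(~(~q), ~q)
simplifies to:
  ~q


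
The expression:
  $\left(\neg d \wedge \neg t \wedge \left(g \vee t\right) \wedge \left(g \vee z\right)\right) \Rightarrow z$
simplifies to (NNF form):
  $d \vee t \vee z \vee \neg g$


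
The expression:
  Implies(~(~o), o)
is always true.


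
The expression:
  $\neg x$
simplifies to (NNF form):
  $\neg x$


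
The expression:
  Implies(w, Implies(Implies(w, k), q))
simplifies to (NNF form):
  q | ~k | ~w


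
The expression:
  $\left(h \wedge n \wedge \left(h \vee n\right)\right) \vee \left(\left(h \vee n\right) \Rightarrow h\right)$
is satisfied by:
  {h: True, n: False}
  {n: False, h: False}
  {n: True, h: True}


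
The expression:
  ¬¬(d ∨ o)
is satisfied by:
  {d: True, o: True}
  {d: True, o: False}
  {o: True, d: False}


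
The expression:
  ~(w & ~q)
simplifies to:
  q | ~w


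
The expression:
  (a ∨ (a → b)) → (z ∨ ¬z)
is always true.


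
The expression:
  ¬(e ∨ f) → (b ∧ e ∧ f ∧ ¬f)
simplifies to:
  e ∨ f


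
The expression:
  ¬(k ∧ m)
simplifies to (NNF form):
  ¬k ∨ ¬m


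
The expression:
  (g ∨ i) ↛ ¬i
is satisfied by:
  {i: True}


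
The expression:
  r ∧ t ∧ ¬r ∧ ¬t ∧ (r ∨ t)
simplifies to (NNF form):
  False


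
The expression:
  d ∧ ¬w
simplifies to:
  d ∧ ¬w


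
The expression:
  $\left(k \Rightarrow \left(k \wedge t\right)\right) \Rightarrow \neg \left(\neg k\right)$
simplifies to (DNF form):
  $k$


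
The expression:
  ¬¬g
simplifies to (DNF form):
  g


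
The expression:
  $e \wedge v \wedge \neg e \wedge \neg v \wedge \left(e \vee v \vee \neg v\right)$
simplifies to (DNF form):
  $\text{False}$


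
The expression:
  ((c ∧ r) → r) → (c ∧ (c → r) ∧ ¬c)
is never true.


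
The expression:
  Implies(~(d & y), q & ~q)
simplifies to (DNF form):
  d & y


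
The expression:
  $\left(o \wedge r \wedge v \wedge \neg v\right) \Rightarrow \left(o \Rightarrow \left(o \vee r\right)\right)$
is always true.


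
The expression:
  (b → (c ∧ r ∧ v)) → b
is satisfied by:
  {b: True}


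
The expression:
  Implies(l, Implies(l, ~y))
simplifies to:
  ~l | ~y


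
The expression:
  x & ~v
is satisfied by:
  {x: True, v: False}


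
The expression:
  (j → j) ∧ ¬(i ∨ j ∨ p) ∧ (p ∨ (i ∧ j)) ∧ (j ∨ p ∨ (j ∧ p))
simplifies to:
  False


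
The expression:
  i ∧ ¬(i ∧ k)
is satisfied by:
  {i: True, k: False}


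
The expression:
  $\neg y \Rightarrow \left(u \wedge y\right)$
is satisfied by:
  {y: True}


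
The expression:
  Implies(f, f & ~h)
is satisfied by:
  {h: False, f: False}
  {f: True, h: False}
  {h: True, f: False}


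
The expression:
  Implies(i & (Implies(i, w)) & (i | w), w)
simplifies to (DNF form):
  True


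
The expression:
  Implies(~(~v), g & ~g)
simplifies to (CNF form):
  ~v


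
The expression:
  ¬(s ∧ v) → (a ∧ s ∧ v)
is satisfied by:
  {s: True, v: True}


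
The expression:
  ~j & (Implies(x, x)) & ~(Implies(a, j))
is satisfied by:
  {a: True, j: False}


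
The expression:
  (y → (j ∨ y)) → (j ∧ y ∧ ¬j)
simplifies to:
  False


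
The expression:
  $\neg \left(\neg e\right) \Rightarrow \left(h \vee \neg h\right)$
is always true.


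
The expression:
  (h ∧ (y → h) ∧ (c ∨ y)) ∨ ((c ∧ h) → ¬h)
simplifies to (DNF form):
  True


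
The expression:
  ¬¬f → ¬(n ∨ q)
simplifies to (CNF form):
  (¬f ∨ ¬n) ∧ (¬f ∨ ¬q)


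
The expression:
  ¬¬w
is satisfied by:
  {w: True}


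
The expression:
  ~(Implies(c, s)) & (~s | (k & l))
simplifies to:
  c & ~s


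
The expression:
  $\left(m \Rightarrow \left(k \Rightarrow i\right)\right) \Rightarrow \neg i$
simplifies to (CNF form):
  $\neg i$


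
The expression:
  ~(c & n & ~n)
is always true.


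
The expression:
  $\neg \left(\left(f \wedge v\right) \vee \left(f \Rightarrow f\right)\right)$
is never true.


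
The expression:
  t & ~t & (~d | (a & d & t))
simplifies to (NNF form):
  False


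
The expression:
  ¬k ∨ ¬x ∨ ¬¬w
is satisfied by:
  {w: True, k: False, x: False}
  {k: False, x: False, w: False}
  {w: True, x: True, k: False}
  {x: True, k: False, w: False}
  {w: True, k: True, x: False}
  {k: True, w: False, x: False}
  {w: True, x: True, k: True}


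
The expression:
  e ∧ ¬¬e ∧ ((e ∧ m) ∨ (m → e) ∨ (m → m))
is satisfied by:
  {e: True}


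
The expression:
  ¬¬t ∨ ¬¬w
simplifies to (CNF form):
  t ∨ w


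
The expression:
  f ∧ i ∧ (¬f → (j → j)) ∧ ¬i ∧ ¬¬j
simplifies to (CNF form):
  False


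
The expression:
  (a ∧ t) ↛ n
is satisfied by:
  {t: True, a: True, n: False}


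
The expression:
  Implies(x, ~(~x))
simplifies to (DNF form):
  True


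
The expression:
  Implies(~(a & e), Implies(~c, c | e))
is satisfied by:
  {c: True, e: True}
  {c: True, e: False}
  {e: True, c: False}


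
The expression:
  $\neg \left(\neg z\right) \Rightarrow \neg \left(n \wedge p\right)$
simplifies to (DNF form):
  $\neg n \vee \neg p \vee \neg z$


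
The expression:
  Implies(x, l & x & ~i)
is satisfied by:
  {l: True, i: False, x: False}
  {i: False, x: False, l: False}
  {l: True, i: True, x: False}
  {i: True, l: False, x: False}
  {x: True, l: True, i: False}


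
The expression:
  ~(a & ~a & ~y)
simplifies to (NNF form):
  True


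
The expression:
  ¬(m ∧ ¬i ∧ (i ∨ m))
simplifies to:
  i ∨ ¬m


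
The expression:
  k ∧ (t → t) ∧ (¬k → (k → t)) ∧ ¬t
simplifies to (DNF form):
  k ∧ ¬t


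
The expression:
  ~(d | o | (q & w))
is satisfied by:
  {d: False, o: False, w: False, q: False}
  {q: True, d: False, o: False, w: False}
  {w: True, d: False, o: False, q: False}


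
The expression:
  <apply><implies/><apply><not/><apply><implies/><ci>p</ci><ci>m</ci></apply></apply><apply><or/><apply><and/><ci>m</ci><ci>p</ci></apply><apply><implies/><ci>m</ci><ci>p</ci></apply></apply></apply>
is always true.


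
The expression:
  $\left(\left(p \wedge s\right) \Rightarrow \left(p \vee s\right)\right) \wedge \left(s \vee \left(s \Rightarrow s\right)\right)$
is always true.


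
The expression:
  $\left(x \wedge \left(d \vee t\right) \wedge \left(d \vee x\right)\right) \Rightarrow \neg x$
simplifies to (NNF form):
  $\left(\neg d \wedge \neg t\right) \vee \neg x$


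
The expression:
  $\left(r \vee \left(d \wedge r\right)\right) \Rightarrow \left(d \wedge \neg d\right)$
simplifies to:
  $\neg r$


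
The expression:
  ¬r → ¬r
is always true.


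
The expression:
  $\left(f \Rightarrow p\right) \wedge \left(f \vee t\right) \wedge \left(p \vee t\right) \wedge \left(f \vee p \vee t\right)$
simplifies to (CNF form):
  $\left(f \vee t\right) \wedge \left(f \vee \neg f\right) \wedge \left(p \vee t\right) \wedge \left(p \vee \neg f\right)$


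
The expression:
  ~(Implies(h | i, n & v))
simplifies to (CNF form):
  (h | i) & (~n | ~v) & (h | i | ~n) & (h | i | ~v) & (h | ~n | ~v) & (i | ~n | ~v) & (h | i | ~n | ~v)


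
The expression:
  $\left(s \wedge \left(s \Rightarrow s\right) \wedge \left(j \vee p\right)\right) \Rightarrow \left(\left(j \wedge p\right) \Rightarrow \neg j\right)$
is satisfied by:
  {s: False, p: False, j: False}
  {j: True, s: False, p: False}
  {p: True, s: False, j: False}
  {j: True, p: True, s: False}
  {s: True, j: False, p: False}
  {j: True, s: True, p: False}
  {p: True, s: True, j: False}


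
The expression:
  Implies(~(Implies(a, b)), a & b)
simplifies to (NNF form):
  b | ~a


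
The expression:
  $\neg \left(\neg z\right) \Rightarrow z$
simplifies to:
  $\text{True}$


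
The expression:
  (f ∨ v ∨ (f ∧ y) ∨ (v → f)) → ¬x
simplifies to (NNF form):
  ¬x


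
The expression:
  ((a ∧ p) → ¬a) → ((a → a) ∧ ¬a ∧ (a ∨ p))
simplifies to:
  p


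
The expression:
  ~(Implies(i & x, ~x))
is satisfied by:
  {i: True, x: True}


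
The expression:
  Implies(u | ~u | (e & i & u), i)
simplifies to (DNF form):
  i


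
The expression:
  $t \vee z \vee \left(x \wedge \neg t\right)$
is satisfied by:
  {t: True, x: True, z: True}
  {t: True, x: True, z: False}
  {t: True, z: True, x: False}
  {t: True, z: False, x: False}
  {x: True, z: True, t: False}
  {x: True, z: False, t: False}
  {z: True, x: False, t: False}


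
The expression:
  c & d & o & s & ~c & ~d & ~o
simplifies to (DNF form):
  False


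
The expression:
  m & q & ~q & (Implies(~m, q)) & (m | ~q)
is never true.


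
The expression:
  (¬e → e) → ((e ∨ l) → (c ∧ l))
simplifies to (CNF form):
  (c ∨ ¬e) ∧ (l ∨ ¬e)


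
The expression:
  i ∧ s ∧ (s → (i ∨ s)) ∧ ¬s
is never true.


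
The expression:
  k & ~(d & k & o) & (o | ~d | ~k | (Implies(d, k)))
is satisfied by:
  {k: True, o: False, d: False}
  {d: True, k: True, o: False}
  {o: True, k: True, d: False}


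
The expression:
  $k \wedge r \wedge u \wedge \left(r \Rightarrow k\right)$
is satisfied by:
  {r: True, u: True, k: True}


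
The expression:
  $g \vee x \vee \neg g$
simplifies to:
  $\text{True}$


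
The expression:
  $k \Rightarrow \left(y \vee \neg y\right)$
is always true.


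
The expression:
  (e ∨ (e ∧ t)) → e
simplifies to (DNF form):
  True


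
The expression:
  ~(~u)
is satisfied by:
  {u: True}


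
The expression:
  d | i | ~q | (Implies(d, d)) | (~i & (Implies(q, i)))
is always true.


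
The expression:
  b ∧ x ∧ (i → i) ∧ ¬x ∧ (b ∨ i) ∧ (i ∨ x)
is never true.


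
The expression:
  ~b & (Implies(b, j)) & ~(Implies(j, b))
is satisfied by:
  {j: True, b: False}


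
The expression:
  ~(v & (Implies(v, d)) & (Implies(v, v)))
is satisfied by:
  {v: False, d: False}
  {d: True, v: False}
  {v: True, d: False}


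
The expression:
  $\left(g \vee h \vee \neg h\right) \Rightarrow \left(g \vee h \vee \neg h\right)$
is always true.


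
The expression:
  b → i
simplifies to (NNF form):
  i ∨ ¬b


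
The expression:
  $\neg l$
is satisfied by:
  {l: False}


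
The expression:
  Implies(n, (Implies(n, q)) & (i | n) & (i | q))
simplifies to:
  q | ~n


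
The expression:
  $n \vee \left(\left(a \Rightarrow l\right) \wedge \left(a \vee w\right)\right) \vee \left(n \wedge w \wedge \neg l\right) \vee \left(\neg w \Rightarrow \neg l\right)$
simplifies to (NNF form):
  $a \vee n \vee w \vee \neg l$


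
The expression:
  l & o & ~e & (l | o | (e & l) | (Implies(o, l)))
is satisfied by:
  {o: True, l: True, e: False}


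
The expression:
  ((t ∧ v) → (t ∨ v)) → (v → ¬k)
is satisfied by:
  {k: False, v: False}
  {v: True, k: False}
  {k: True, v: False}


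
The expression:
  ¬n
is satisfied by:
  {n: False}


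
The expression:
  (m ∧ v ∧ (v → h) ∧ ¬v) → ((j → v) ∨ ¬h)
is always true.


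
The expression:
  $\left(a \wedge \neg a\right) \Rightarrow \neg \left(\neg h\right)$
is always true.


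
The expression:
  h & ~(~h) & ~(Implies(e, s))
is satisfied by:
  {e: True, h: True, s: False}


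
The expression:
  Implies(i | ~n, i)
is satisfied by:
  {i: True, n: True}
  {i: True, n: False}
  {n: True, i: False}


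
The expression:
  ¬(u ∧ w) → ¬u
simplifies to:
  w ∨ ¬u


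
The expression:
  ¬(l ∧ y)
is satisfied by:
  {l: False, y: False}
  {y: True, l: False}
  {l: True, y: False}


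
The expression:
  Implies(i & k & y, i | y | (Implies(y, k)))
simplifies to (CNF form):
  True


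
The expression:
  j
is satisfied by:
  {j: True}


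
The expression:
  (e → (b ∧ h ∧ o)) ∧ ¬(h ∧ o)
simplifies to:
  ¬e ∧ (¬h ∨ ¬o)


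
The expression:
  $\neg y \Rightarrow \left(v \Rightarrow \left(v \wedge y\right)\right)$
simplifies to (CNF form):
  $y \vee \neg v$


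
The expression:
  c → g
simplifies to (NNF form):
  g ∨ ¬c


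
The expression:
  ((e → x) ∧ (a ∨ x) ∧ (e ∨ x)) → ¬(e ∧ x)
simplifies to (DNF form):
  ¬e ∨ ¬x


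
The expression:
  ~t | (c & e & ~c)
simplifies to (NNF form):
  ~t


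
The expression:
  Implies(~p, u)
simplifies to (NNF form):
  p | u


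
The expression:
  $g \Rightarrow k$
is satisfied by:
  {k: True, g: False}
  {g: False, k: False}
  {g: True, k: True}


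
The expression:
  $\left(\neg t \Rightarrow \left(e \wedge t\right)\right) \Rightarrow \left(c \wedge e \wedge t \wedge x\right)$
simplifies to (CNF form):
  $\left(c \vee \neg t\right) \wedge \left(e \vee \neg t\right) \wedge \left(x \vee \neg t\right)$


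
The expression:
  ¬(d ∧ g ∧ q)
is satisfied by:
  {g: False, q: False, d: False}
  {d: True, g: False, q: False}
  {q: True, g: False, d: False}
  {d: True, q: True, g: False}
  {g: True, d: False, q: False}
  {d: True, g: True, q: False}
  {q: True, g: True, d: False}


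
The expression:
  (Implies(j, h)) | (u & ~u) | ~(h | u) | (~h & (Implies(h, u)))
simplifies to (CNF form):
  True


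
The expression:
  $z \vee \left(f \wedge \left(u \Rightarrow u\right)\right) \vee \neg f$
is always true.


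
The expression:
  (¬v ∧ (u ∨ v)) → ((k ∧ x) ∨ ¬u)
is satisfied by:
  {k: True, v: True, x: True, u: False}
  {k: True, v: True, x: False, u: False}
  {v: True, x: True, u: False, k: False}
  {v: True, x: False, u: False, k: False}
  {k: True, x: True, u: False, v: False}
  {k: True, x: False, u: False, v: False}
  {x: True, k: False, u: False, v: False}
  {x: False, k: False, u: False, v: False}
  {k: True, v: True, u: True, x: True}
  {k: True, v: True, u: True, x: False}
  {v: True, u: True, x: True, k: False}
  {v: True, u: True, x: False, k: False}
  {k: True, u: True, x: True, v: False}


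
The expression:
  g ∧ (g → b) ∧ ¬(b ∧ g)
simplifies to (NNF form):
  False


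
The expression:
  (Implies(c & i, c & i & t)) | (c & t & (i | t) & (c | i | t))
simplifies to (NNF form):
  t | ~c | ~i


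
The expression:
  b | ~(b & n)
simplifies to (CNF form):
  True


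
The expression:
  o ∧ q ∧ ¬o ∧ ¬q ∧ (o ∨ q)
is never true.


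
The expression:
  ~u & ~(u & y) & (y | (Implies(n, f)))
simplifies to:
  ~u & (f | y | ~n)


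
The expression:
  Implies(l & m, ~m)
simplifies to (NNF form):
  ~l | ~m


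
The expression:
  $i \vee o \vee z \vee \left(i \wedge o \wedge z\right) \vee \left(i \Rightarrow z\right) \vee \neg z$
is always true.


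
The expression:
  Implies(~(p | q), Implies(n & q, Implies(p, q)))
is always true.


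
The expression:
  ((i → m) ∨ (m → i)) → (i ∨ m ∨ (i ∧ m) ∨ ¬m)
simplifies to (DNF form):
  True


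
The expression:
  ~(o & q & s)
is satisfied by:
  {s: False, q: False, o: False}
  {o: True, s: False, q: False}
  {q: True, s: False, o: False}
  {o: True, q: True, s: False}
  {s: True, o: False, q: False}
  {o: True, s: True, q: False}
  {q: True, s: True, o: False}


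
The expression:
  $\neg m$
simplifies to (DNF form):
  $\neg m$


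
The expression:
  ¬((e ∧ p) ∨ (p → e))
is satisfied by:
  {p: True, e: False}


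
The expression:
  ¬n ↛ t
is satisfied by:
  {t: True, n: False}
  {n: False, t: False}
  {n: True, t: True}


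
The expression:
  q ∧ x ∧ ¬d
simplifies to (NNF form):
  q ∧ x ∧ ¬d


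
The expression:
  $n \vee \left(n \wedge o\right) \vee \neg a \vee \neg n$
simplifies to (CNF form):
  $\text{True}$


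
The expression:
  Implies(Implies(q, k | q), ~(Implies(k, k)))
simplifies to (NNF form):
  False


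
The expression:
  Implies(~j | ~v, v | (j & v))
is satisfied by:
  {v: True}


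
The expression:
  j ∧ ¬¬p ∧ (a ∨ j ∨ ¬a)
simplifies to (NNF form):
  j ∧ p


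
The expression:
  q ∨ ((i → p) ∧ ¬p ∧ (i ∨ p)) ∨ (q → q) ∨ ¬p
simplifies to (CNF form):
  True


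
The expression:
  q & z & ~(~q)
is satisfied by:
  {z: True, q: True}


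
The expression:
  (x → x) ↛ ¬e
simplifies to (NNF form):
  e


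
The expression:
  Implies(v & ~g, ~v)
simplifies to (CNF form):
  g | ~v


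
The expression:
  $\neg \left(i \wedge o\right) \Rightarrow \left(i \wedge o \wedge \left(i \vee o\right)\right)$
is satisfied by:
  {i: True, o: True}


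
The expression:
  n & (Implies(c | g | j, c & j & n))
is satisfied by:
  {c: True, j: True, n: True, g: False}
  {c: True, j: True, g: True, n: True}
  {n: True, j: False, g: False, c: False}


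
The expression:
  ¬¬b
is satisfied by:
  {b: True}


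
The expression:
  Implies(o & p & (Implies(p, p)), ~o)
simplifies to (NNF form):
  ~o | ~p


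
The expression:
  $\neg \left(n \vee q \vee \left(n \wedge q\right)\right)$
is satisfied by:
  {n: False, q: False}


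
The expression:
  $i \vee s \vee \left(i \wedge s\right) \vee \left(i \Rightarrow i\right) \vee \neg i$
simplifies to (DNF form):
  $\text{True}$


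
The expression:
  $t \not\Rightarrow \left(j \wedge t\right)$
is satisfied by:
  {t: True, j: False}


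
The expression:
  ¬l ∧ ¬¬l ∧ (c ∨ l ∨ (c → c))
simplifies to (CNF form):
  False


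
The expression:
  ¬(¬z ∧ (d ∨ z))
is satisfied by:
  {z: True, d: False}
  {d: False, z: False}
  {d: True, z: True}


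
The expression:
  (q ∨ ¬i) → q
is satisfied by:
  {i: True, q: True}
  {i: True, q: False}
  {q: True, i: False}


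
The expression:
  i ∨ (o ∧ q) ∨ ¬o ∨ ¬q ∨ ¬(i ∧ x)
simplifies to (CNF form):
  True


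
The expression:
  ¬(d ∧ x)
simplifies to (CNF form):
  ¬d ∨ ¬x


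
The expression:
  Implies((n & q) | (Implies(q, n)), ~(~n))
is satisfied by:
  {n: True, q: True}
  {n: True, q: False}
  {q: True, n: False}


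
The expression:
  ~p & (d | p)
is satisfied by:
  {d: True, p: False}


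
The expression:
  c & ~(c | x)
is never true.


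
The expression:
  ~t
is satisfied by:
  {t: False}


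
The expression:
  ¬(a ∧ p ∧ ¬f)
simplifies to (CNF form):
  f ∨ ¬a ∨ ¬p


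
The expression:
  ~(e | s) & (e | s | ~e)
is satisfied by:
  {e: False, s: False}


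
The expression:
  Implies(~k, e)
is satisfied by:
  {k: True, e: True}
  {k: True, e: False}
  {e: True, k: False}


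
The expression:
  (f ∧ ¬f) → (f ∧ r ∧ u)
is always true.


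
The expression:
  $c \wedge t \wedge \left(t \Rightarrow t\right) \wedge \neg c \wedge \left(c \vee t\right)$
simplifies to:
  $\text{False}$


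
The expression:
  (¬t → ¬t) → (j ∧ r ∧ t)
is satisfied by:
  {t: True, j: True, r: True}


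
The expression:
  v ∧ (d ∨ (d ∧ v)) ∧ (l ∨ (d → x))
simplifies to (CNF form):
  d ∧ v ∧ (l ∨ x)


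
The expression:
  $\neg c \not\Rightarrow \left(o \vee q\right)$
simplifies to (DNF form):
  $\neg c \wedge \neg o \wedge \neg q$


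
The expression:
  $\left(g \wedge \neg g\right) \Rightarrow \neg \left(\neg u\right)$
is always true.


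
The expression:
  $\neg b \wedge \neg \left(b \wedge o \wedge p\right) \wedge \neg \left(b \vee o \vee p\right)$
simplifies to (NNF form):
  $\neg b \wedge \neg o \wedge \neg p$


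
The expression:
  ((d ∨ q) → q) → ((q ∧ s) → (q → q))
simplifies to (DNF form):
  True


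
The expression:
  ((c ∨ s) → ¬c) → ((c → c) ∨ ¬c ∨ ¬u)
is always true.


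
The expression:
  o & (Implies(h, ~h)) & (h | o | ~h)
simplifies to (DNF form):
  o & ~h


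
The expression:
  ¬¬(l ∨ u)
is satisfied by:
  {l: True, u: True}
  {l: True, u: False}
  {u: True, l: False}


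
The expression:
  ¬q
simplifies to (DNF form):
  ¬q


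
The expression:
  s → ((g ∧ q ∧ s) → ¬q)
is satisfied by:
  {s: False, q: False, g: False}
  {g: True, s: False, q: False}
  {q: True, s: False, g: False}
  {g: True, q: True, s: False}
  {s: True, g: False, q: False}
  {g: True, s: True, q: False}
  {q: True, s: True, g: False}


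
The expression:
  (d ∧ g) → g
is always true.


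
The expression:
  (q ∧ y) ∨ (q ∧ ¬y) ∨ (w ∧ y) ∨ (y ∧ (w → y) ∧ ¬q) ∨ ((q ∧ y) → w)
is always true.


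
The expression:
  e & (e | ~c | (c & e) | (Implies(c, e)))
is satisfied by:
  {e: True}


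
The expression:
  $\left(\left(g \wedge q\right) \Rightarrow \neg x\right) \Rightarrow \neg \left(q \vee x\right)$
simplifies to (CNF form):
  $\left(g \vee \neg x\right) \wedge \left(q \vee \neg x\right) \wedge \left(x \vee \neg q\right)$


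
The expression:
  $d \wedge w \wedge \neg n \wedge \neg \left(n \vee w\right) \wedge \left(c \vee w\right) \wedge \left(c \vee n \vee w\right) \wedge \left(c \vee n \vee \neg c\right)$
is never true.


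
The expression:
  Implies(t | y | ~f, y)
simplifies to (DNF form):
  y | (f & ~t)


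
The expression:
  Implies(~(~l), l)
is always true.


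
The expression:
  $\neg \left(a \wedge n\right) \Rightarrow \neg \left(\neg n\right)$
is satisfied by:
  {n: True}


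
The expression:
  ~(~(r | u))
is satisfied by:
  {r: True, u: True}
  {r: True, u: False}
  {u: True, r: False}


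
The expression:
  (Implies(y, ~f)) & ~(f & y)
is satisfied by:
  {y: False, f: False}
  {f: True, y: False}
  {y: True, f: False}


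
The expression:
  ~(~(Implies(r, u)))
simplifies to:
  u | ~r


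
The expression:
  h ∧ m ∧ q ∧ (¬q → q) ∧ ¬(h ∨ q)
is never true.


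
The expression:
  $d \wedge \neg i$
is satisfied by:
  {d: True, i: False}


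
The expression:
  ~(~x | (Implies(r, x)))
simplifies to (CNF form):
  False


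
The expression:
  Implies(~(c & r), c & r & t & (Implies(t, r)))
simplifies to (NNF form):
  c & r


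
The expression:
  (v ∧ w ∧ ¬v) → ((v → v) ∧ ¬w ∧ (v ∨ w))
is always true.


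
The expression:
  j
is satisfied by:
  {j: True}


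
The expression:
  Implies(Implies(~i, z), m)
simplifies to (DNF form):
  m | (~i & ~z)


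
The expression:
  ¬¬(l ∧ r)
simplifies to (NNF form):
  l ∧ r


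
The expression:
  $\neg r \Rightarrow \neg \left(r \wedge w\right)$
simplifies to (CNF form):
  $\text{True}$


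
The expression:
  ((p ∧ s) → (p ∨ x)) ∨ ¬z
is always true.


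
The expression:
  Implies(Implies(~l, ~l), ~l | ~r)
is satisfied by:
  {l: False, r: False}
  {r: True, l: False}
  {l: True, r: False}


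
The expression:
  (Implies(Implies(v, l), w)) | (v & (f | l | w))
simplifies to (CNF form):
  v | w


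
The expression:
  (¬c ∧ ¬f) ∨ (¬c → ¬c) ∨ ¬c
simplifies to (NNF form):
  True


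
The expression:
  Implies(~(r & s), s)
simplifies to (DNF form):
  s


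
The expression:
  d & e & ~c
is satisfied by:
  {e: True, d: True, c: False}


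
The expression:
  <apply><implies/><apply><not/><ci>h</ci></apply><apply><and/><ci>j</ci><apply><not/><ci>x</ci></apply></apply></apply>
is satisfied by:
  {h: True, j: True, x: False}
  {h: True, x: False, j: False}
  {h: True, j: True, x: True}
  {h: True, x: True, j: False}
  {j: True, x: False, h: False}


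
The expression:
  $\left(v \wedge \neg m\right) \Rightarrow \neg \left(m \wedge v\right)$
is always true.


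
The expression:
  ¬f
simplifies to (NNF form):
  ¬f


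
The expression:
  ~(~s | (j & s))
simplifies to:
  s & ~j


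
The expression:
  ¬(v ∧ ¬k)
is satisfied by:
  {k: True, v: False}
  {v: False, k: False}
  {v: True, k: True}
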